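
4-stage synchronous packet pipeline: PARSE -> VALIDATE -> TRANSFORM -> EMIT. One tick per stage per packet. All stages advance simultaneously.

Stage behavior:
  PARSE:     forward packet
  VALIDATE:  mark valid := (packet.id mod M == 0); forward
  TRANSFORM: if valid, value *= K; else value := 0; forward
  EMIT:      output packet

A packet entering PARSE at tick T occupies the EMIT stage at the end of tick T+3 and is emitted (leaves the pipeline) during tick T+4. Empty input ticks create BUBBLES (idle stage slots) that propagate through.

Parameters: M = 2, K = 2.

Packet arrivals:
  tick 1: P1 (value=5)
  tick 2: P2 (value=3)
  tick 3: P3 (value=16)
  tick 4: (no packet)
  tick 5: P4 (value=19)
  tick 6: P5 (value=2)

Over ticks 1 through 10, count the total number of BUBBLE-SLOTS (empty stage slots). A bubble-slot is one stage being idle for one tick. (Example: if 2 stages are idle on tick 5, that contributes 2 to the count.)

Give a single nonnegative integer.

Answer: 20

Derivation:
Tick 1: [PARSE:P1(v=5,ok=F), VALIDATE:-, TRANSFORM:-, EMIT:-] out:-; bubbles=3
Tick 2: [PARSE:P2(v=3,ok=F), VALIDATE:P1(v=5,ok=F), TRANSFORM:-, EMIT:-] out:-; bubbles=2
Tick 3: [PARSE:P3(v=16,ok=F), VALIDATE:P2(v=3,ok=T), TRANSFORM:P1(v=0,ok=F), EMIT:-] out:-; bubbles=1
Tick 4: [PARSE:-, VALIDATE:P3(v=16,ok=F), TRANSFORM:P2(v=6,ok=T), EMIT:P1(v=0,ok=F)] out:-; bubbles=1
Tick 5: [PARSE:P4(v=19,ok=F), VALIDATE:-, TRANSFORM:P3(v=0,ok=F), EMIT:P2(v=6,ok=T)] out:P1(v=0); bubbles=1
Tick 6: [PARSE:P5(v=2,ok=F), VALIDATE:P4(v=19,ok=T), TRANSFORM:-, EMIT:P3(v=0,ok=F)] out:P2(v=6); bubbles=1
Tick 7: [PARSE:-, VALIDATE:P5(v=2,ok=F), TRANSFORM:P4(v=38,ok=T), EMIT:-] out:P3(v=0); bubbles=2
Tick 8: [PARSE:-, VALIDATE:-, TRANSFORM:P5(v=0,ok=F), EMIT:P4(v=38,ok=T)] out:-; bubbles=2
Tick 9: [PARSE:-, VALIDATE:-, TRANSFORM:-, EMIT:P5(v=0,ok=F)] out:P4(v=38); bubbles=3
Tick 10: [PARSE:-, VALIDATE:-, TRANSFORM:-, EMIT:-] out:P5(v=0); bubbles=4
Total bubble-slots: 20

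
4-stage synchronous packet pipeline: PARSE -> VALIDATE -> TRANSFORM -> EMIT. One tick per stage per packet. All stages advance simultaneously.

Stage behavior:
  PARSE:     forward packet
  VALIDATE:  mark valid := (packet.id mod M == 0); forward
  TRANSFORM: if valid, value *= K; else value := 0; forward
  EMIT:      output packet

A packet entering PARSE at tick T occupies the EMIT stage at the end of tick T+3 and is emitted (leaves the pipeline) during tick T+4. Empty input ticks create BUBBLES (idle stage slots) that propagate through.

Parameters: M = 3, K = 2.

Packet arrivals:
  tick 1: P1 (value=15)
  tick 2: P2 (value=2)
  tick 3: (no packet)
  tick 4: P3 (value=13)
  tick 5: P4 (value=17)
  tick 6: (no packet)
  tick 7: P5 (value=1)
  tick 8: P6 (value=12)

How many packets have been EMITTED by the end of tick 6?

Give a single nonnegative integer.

Answer: 2

Derivation:
Tick 1: [PARSE:P1(v=15,ok=F), VALIDATE:-, TRANSFORM:-, EMIT:-] out:-; in:P1
Tick 2: [PARSE:P2(v=2,ok=F), VALIDATE:P1(v=15,ok=F), TRANSFORM:-, EMIT:-] out:-; in:P2
Tick 3: [PARSE:-, VALIDATE:P2(v=2,ok=F), TRANSFORM:P1(v=0,ok=F), EMIT:-] out:-; in:-
Tick 4: [PARSE:P3(v=13,ok=F), VALIDATE:-, TRANSFORM:P2(v=0,ok=F), EMIT:P1(v=0,ok=F)] out:-; in:P3
Tick 5: [PARSE:P4(v=17,ok=F), VALIDATE:P3(v=13,ok=T), TRANSFORM:-, EMIT:P2(v=0,ok=F)] out:P1(v=0); in:P4
Tick 6: [PARSE:-, VALIDATE:P4(v=17,ok=F), TRANSFORM:P3(v=26,ok=T), EMIT:-] out:P2(v=0); in:-
Emitted by tick 6: ['P1', 'P2']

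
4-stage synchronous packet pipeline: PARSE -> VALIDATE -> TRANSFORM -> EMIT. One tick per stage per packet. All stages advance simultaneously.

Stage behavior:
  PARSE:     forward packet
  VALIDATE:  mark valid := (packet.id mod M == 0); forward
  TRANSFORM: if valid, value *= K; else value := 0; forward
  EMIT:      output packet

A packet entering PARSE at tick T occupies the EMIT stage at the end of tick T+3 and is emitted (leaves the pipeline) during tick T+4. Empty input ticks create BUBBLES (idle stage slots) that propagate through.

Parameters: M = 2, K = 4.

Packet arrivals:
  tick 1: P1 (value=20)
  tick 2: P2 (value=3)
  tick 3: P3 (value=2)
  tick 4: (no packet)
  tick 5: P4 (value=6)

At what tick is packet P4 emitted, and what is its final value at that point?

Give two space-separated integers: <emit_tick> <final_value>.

Answer: 9 24

Derivation:
Tick 1: [PARSE:P1(v=20,ok=F), VALIDATE:-, TRANSFORM:-, EMIT:-] out:-; in:P1
Tick 2: [PARSE:P2(v=3,ok=F), VALIDATE:P1(v=20,ok=F), TRANSFORM:-, EMIT:-] out:-; in:P2
Tick 3: [PARSE:P3(v=2,ok=F), VALIDATE:P2(v=3,ok=T), TRANSFORM:P1(v=0,ok=F), EMIT:-] out:-; in:P3
Tick 4: [PARSE:-, VALIDATE:P3(v=2,ok=F), TRANSFORM:P2(v=12,ok=T), EMIT:P1(v=0,ok=F)] out:-; in:-
Tick 5: [PARSE:P4(v=6,ok=F), VALIDATE:-, TRANSFORM:P3(v=0,ok=F), EMIT:P2(v=12,ok=T)] out:P1(v=0); in:P4
Tick 6: [PARSE:-, VALIDATE:P4(v=6,ok=T), TRANSFORM:-, EMIT:P3(v=0,ok=F)] out:P2(v=12); in:-
Tick 7: [PARSE:-, VALIDATE:-, TRANSFORM:P4(v=24,ok=T), EMIT:-] out:P3(v=0); in:-
Tick 8: [PARSE:-, VALIDATE:-, TRANSFORM:-, EMIT:P4(v=24,ok=T)] out:-; in:-
Tick 9: [PARSE:-, VALIDATE:-, TRANSFORM:-, EMIT:-] out:P4(v=24); in:-
P4: arrives tick 5, valid=True (id=4, id%2=0), emit tick 9, final value 24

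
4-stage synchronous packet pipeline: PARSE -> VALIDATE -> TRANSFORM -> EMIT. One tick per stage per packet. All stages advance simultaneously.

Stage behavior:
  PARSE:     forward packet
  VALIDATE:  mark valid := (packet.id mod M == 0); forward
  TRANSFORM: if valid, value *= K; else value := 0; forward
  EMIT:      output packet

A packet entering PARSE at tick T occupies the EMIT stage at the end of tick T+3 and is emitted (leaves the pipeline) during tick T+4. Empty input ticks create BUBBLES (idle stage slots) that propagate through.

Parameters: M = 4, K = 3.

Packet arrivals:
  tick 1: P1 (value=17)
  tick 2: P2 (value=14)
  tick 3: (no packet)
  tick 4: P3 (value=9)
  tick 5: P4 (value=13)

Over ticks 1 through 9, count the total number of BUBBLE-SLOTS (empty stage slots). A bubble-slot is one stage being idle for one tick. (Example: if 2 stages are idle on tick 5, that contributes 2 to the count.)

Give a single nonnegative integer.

Answer: 20

Derivation:
Tick 1: [PARSE:P1(v=17,ok=F), VALIDATE:-, TRANSFORM:-, EMIT:-] out:-; bubbles=3
Tick 2: [PARSE:P2(v=14,ok=F), VALIDATE:P1(v=17,ok=F), TRANSFORM:-, EMIT:-] out:-; bubbles=2
Tick 3: [PARSE:-, VALIDATE:P2(v=14,ok=F), TRANSFORM:P1(v=0,ok=F), EMIT:-] out:-; bubbles=2
Tick 4: [PARSE:P3(v=9,ok=F), VALIDATE:-, TRANSFORM:P2(v=0,ok=F), EMIT:P1(v=0,ok=F)] out:-; bubbles=1
Tick 5: [PARSE:P4(v=13,ok=F), VALIDATE:P3(v=9,ok=F), TRANSFORM:-, EMIT:P2(v=0,ok=F)] out:P1(v=0); bubbles=1
Tick 6: [PARSE:-, VALIDATE:P4(v=13,ok=T), TRANSFORM:P3(v=0,ok=F), EMIT:-] out:P2(v=0); bubbles=2
Tick 7: [PARSE:-, VALIDATE:-, TRANSFORM:P4(v=39,ok=T), EMIT:P3(v=0,ok=F)] out:-; bubbles=2
Tick 8: [PARSE:-, VALIDATE:-, TRANSFORM:-, EMIT:P4(v=39,ok=T)] out:P3(v=0); bubbles=3
Tick 9: [PARSE:-, VALIDATE:-, TRANSFORM:-, EMIT:-] out:P4(v=39); bubbles=4
Total bubble-slots: 20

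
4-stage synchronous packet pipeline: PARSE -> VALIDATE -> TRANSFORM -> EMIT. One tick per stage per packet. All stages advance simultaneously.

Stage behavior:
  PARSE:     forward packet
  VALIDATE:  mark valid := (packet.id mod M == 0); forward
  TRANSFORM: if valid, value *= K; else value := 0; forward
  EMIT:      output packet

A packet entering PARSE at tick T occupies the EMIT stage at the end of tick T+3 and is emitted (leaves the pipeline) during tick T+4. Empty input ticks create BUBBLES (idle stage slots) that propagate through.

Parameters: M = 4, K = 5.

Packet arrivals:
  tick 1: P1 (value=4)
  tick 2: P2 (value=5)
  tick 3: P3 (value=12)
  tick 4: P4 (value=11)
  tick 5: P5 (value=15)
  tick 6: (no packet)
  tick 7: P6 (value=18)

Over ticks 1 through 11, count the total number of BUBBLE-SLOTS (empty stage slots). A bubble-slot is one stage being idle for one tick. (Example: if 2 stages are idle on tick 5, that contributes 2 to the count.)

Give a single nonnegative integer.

Tick 1: [PARSE:P1(v=4,ok=F), VALIDATE:-, TRANSFORM:-, EMIT:-] out:-; bubbles=3
Tick 2: [PARSE:P2(v=5,ok=F), VALIDATE:P1(v=4,ok=F), TRANSFORM:-, EMIT:-] out:-; bubbles=2
Tick 3: [PARSE:P3(v=12,ok=F), VALIDATE:P2(v=5,ok=F), TRANSFORM:P1(v=0,ok=F), EMIT:-] out:-; bubbles=1
Tick 4: [PARSE:P4(v=11,ok=F), VALIDATE:P3(v=12,ok=F), TRANSFORM:P2(v=0,ok=F), EMIT:P1(v=0,ok=F)] out:-; bubbles=0
Tick 5: [PARSE:P5(v=15,ok=F), VALIDATE:P4(v=11,ok=T), TRANSFORM:P3(v=0,ok=F), EMIT:P2(v=0,ok=F)] out:P1(v=0); bubbles=0
Tick 6: [PARSE:-, VALIDATE:P5(v=15,ok=F), TRANSFORM:P4(v=55,ok=T), EMIT:P3(v=0,ok=F)] out:P2(v=0); bubbles=1
Tick 7: [PARSE:P6(v=18,ok=F), VALIDATE:-, TRANSFORM:P5(v=0,ok=F), EMIT:P4(v=55,ok=T)] out:P3(v=0); bubbles=1
Tick 8: [PARSE:-, VALIDATE:P6(v=18,ok=F), TRANSFORM:-, EMIT:P5(v=0,ok=F)] out:P4(v=55); bubbles=2
Tick 9: [PARSE:-, VALIDATE:-, TRANSFORM:P6(v=0,ok=F), EMIT:-] out:P5(v=0); bubbles=3
Tick 10: [PARSE:-, VALIDATE:-, TRANSFORM:-, EMIT:P6(v=0,ok=F)] out:-; bubbles=3
Tick 11: [PARSE:-, VALIDATE:-, TRANSFORM:-, EMIT:-] out:P6(v=0); bubbles=4
Total bubble-slots: 20

Answer: 20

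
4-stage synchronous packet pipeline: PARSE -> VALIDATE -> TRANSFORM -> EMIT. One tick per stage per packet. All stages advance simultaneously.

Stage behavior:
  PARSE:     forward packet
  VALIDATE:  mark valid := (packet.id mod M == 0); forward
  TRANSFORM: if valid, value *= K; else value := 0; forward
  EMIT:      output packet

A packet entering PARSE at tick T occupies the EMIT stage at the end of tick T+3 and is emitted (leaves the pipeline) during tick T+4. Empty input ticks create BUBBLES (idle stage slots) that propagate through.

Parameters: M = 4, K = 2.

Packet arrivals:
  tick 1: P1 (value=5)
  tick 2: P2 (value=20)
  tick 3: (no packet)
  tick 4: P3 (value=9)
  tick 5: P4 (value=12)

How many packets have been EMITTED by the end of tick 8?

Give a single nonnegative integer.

Answer: 3

Derivation:
Tick 1: [PARSE:P1(v=5,ok=F), VALIDATE:-, TRANSFORM:-, EMIT:-] out:-; in:P1
Tick 2: [PARSE:P2(v=20,ok=F), VALIDATE:P1(v=5,ok=F), TRANSFORM:-, EMIT:-] out:-; in:P2
Tick 3: [PARSE:-, VALIDATE:P2(v=20,ok=F), TRANSFORM:P1(v=0,ok=F), EMIT:-] out:-; in:-
Tick 4: [PARSE:P3(v=9,ok=F), VALIDATE:-, TRANSFORM:P2(v=0,ok=F), EMIT:P1(v=0,ok=F)] out:-; in:P3
Tick 5: [PARSE:P4(v=12,ok=F), VALIDATE:P3(v=9,ok=F), TRANSFORM:-, EMIT:P2(v=0,ok=F)] out:P1(v=0); in:P4
Tick 6: [PARSE:-, VALIDATE:P4(v=12,ok=T), TRANSFORM:P3(v=0,ok=F), EMIT:-] out:P2(v=0); in:-
Tick 7: [PARSE:-, VALIDATE:-, TRANSFORM:P4(v=24,ok=T), EMIT:P3(v=0,ok=F)] out:-; in:-
Tick 8: [PARSE:-, VALIDATE:-, TRANSFORM:-, EMIT:P4(v=24,ok=T)] out:P3(v=0); in:-
Emitted by tick 8: ['P1', 'P2', 'P3']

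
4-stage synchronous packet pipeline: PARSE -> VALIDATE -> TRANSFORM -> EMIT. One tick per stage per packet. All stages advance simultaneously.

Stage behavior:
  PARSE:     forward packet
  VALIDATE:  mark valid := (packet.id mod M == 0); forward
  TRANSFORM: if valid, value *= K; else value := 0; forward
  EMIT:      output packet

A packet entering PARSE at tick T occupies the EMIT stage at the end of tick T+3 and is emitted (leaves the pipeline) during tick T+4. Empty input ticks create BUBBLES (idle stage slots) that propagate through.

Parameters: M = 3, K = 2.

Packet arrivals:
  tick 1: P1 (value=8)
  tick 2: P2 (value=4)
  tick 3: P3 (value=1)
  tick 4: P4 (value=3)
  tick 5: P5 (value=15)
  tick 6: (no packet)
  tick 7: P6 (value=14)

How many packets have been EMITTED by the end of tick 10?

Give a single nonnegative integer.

Answer: 5

Derivation:
Tick 1: [PARSE:P1(v=8,ok=F), VALIDATE:-, TRANSFORM:-, EMIT:-] out:-; in:P1
Tick 2: [PARSE:P2(v=4,ok=F), VALIDATE:P1(v=8,ok=F), TRANSFORM:-, EMIT:-] out:-; in:P2
Tick 3: [PARSE:P3(v=1,ok=F), VALIDATE:P2(v=4,ok=F), TRANSFORM:P1(v=0,ok=F), EMIT:-] out:-; in:P3
Tick 4: [PARSE:P4(v=3,ok=F), VALIDATE:P3(v=1,ok=T), TRANSFORM:P2(v=0,ok=F), EMIT:P1(v=0,ok=F)] out:-; in:P4
Tick 5: [PARSE:P5(v=15,ok=F), VALIDATE:P4(v=3,ok=F), TRANSFORM:P3(v=2,ok=T), EMIT:P2(v=0,ok=F)] out:P1(v=0); in:P5
Tick 6: [PARSE:-, VALIDATE:P5(v=15,ok=F), TRANSFORM:P4(v=0,ok=F), EMIT:P3(v=2,ok=T)] out:P2(v=0); in:-
Tick 7: [PARSE:P6(v=14,ok=F), VALIDATE:-, TRANSFORM:P5(v=0,ok=F), EMIT:P4(v=0,ok=F)] out:P3(v=2); in:P6
Tick 8: [PARSE:-, VALIDATE:P6(v=14,ok=T), TRANSFORM:-, EMIT:P5(v=0,ok=F)] out:P4(v=0); in:-
Tick 9: [PARSE:-, VALIDATE:-, TRANSFORM:P6(v=28,ok=T), EMIT:-] out:P5(v=0); in:-
Tick 10: [PARSE:-, VALIDATE:-, TRANSFORM:-, EMIT:P6(v=28,ok=T)] out:-; in:-
Emitted by tick 10: ['P1', 'P2', 'P3', 'P4', 'P5']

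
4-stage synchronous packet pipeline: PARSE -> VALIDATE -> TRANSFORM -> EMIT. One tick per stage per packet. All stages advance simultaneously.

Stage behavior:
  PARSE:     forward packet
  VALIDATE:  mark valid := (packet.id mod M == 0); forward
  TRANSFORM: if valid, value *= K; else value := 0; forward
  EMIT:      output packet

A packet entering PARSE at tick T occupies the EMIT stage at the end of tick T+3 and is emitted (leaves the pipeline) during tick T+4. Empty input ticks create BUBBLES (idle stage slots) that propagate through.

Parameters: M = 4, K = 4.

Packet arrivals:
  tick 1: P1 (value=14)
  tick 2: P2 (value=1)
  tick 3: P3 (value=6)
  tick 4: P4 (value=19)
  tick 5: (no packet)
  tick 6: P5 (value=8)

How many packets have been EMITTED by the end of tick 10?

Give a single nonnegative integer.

Answer: 5

Derivation:
Tick 1: [PARSE:P1(v=14,ok=F), VALIDATE:-, TRANSFORM:-, EMIT:-] out:-; in:P1
Tick 2: [PARSE:P2(v=1,ok=F), VALIDATE:P1(v=14,ok=F), TRANSFORM:-, EMIT:-] out:-; in:P2
Tick 3: [PARSE:P3(v=6,ok=F), VALIDATE:P2(v=1,ok=F), TRANSFORM:P1(v=0,ok=F), EMIT:-] out:-; in:P3
Tick 4: [PARSE:P4(v=19,ok=F), VALIDATE:P3(v=6,ok=F), TRANSFORM:P2(v=0,ok=F), EMIT:P1(v=0,ok=F)] out:-; in:P4
Tick 5: [PARSE:-, VALIDATE:P4(v=19,ok=T), TRANSFORM:P3(v=0,ok=F), EMIT:P2(v=0,ok=F)] out:P1(v=0); in:-
Tick 6: [PARSE:P5(v=8,ok=F), VALIDATE:-, TRANSFORM:P4(v=76,ok=T), EMIT:P3(v=0,ok=F)] out:P2(v=0); in:P5
Tick 7: [PARSE:-, VALIDATE:P5(v=8,ok=F), TRANSFORM:-, EMIT:P4(v=76,ok=T)] out:P3(v=0); in:-
Tick 8: [PARSE:-, VALIDATE:-, TRANSFORM:P5(v=0,ok=F), EMIT:-] out:P4(v=76); in:-
Tick 9: [PARSE:-, VALIDATE:-, TRANSFORM:-, EMIT:P5(v=0,ok=F)] out:-; in:-
Tick 10: [PARSE:-, VALIDATE:-, TRANSFORM:-, EMIT:-] out:P5(v=0); in:-
Emitted by tick 10: ['P1', 'P2', 'P3', 'P4', 'P5']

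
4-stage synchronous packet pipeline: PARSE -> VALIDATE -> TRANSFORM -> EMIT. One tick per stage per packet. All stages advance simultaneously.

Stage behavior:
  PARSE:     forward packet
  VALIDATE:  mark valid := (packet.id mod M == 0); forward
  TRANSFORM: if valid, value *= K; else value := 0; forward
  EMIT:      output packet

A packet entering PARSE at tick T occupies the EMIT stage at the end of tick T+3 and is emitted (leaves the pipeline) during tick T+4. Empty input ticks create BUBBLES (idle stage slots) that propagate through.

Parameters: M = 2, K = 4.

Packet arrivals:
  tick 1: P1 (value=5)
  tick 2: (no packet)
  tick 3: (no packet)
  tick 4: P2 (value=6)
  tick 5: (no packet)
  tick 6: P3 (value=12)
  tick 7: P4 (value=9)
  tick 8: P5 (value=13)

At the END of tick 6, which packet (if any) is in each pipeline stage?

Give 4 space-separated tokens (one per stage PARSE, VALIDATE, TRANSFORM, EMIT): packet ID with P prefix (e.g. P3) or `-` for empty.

Answer: P3 - P2 -

Derivation:
Tick 1: [PARSE:P1(v=5,ok=F), VALIDATE:-, TRANSFORM:-, EMIT:-] out:-; in:P1
Tick 2: [PARSE:-, VALIDATE:P1(v=5,ok=F), TRANSFORM:-, EMIT:-] out:-; in:-
Tick 3: [PARSE:-, VALIDATE:-, TRANSFORM:P1(v=0,ok=F), EMIT:-] out:-; in:-
Tick 4: [PARSE:P2(v=6,ok=F), VALIDATE:-, TRANSFORM:-, EMIT:P1(v=0,ok=F)] out:-; in:P2
Tick 5: [PARSE:-, VALIDATE:P2(v=6,ok=T), TRANSFORM:-, EMIT:-] out:P1(v=0); in:-
Tick 6: [PARSE:P3(v=12,ok=F), VALIDATE:-, TRANSFORM:P2(v=24,ok=T), EMIT:-] out:-; in:P3
At end of tick 6: ['P3', '-', 'P2', '-']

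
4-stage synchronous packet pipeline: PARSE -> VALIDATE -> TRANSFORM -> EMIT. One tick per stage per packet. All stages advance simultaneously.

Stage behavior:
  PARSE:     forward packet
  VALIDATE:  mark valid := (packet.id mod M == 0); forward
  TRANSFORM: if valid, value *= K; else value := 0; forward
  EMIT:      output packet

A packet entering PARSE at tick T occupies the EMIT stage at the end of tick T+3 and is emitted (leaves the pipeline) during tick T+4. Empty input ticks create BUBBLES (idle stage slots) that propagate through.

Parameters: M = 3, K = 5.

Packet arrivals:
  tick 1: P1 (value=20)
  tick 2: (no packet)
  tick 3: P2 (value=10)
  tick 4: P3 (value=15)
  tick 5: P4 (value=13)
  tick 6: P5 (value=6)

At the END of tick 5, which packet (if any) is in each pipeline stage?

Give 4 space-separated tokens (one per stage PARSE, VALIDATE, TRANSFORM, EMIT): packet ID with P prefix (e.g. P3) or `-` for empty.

Tick 1: [PARSE:P1(v=20,ok=F), VALIDATE:-, TRANSFORM:-, EMIT:-] out:-; in:P1
Tick 2: [PARSE:-, VALIDATE:P1(v=20,ok=F), TRANSFORM:-, EMIT:-] out:-; in:-
Tick 3: [PARSE:P2(v=10,ok=F), VALIDATE:-, TRANSFORM:P1(v=0,ok=F), EMIT:-] out:-; in:P2
Tick 4: [PARSE:P3(v=15,ok=F), VALIDATE:P2(v=10,ok=F), TRANSFORM:-, EMIT:P1(v=0,ok=F)] out:-; in:P3
Tick 5: [PARSE:P4(v=13,ok=F), VALIDATE:P3(v=15,ok=T), TRANSFORM:P2(v=0,ok=F), EMIT:-] out:P1(v=0); in:P4
At end of tick 5: ['P4', 'P3', 'P2', '-']

Answer: P4 P3 P2 -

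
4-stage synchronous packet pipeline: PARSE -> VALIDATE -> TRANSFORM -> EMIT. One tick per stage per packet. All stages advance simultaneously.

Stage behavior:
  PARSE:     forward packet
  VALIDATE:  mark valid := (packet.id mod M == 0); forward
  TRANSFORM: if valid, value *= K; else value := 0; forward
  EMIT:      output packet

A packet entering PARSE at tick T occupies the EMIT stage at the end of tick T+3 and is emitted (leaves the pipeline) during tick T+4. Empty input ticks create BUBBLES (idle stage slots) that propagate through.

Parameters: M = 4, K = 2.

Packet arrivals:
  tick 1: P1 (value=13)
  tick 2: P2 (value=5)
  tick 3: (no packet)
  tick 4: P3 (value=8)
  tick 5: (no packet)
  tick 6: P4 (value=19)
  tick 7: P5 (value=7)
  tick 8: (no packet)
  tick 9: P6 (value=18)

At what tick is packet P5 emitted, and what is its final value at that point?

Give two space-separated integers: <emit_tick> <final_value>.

Tick 1: [PARSE:P1(v=13,ok=F), VALIDATE:-, TRANSFORM:-, EMIT:-] out:-; in:P1
Tick 2: [PARSE:P2(v=5,ok=F), VALIDATE:P1(v=13,ok=F), TRANSFORM:-, EMIT:-] out:-; in:P2
Tick 3: [PARSE:-, VALIDATE:P2(v=5,ok=F), TRANSFORM:P1(v=0,ok=F), EMIT:-] out:-; in:-
Tick 4: [PARSE:P3(v=8,ok=F), VALIDATE:-, TRANSFORM:P2(v=0,ok=F), EMIT:P1(v=0,ok=F)] out:-; in:P3
Tick 5: [PARSE:-, VALIDATE:P3(v=8,ok=F), TRANSFORM:-, EMIT:P2(v=0,ok=F)] out:P1(v=0); in:-
Tick 6: [PARSE:P4(v=19,ok=F), VALIDATE:-, TRANSFORM:P3(v=0,ok=F), EMIT:-] out:P2(v=0); in:P4
Tick 7: [PARSE:P5(v=7,ok=F), VALIDATE:P4(v=19,ok=T), TRANSFORM:-, EMIT:P3(v=0,ok=F)] out:-; in:P5
Tick 8: [PARSE:-, VALIDATE:P5(v=7,ok=F), TRANSFORM:P4(v=38,ok=T), EMIT:-] out:P3(v=0); in:-
Tick 9: [PARSE:P6(v=18,ok=F), VALIDATE:-, TRANSFORM:P5(v=0,ok=F), EMIT:P4(v=38,ok=T)] out:-; in:P6
Tick 10: [PARSE:-, VALIDATE:P6(v=18,ok=F), TRANSFORM:-, EMIT:P5(v=0,ok=F)] out:P4(v=38); in:-
Tick 11: [PARSE:-, VALIDATE:-, TRANSFORM:P6(v=0,ok=F), EMIT:-] out:P5(v=0); in:-
Tick 12: [PARSE:-, VALIDATE:-, TRANSFORM:-, EMIT:P6(v=0,ok=F)] out:-; in:-
Tick 13: [PARSE:-, VALIDATE:-, TRANSFORM:-, EMIT:-] out:P6(v=0); in:-
P5: arrives tick 7, valid=False (id=5, id%4=1), emit tick 11, final value 0

Answer: 11 0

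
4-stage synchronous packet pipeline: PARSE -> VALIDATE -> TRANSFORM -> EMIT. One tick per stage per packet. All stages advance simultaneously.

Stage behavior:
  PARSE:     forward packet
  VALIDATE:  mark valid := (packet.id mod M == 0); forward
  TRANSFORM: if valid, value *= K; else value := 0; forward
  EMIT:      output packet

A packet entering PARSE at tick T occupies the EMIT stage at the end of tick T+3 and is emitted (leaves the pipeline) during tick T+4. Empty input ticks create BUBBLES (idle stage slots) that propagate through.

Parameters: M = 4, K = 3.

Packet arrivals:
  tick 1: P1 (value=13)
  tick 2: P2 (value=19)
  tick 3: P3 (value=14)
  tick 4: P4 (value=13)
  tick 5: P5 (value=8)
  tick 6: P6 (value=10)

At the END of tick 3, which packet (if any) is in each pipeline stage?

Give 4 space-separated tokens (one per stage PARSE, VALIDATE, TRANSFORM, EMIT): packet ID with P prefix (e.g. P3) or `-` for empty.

Tick 1: [PARSE:P1(v=13,ok=F), VALIDATE:-, TRANSFORM:-, EMIT:-] out:-; in:P1
Tick 2: [PARSE:P2(v=19,ok=F), VALIDATE:P1(v=13,ok=F), TRANSFORM:-, EMIT:-] out:-; in:P2
Tick 3: [PARSE:P3(v=14,ok=F), VALIDATE:P2(v=19,ok=F), TRANSFORM:P1(v=0,ok=F), EMIT:-] out:-; in:P3
At end of tick 3: ['P3', 'P2', 'P1', '-']

Answer: P3 P2 P1 -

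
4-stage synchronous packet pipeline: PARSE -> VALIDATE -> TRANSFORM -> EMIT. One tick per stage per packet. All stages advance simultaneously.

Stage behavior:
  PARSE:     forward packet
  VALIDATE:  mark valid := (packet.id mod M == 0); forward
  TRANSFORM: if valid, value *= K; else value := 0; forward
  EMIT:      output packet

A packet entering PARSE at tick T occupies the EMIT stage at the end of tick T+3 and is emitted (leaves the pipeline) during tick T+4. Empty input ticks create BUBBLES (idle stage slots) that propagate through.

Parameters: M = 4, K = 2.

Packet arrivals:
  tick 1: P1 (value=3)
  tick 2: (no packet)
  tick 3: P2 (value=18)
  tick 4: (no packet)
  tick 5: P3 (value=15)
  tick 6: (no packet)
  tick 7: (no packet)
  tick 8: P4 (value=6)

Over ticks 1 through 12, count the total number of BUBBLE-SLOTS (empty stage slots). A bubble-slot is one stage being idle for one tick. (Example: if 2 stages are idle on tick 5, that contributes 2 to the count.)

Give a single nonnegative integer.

Tick 1: [PARSE:P1(v=3,ok=F), VALIDATE:-, TRANSFORM:-, EMIT:-] out:-; bubbles=3
Tick 2: [PARSE:-, VALIDATE:P1(v=3,ok=F), TRANSFORM:-, EMIT:-] out:-; bubbles=3
Tick 3: [PARSE:P2(v=18,ok=F), VALIDATE:-, TRANSFORM:P1(v=0,ok=F), EMIT:-] out:-; bubbles=2
Tick 4: [PARSE:-, VALIDATE:P2(v=18,ok=F), TRANSFORM:-, EMIT:P1(v=0,ok=F)] out:-; bubbles=2
Tick 5: [PARSE:P3(v=15,ok=F), VALIDATE:-, TRANSFORM:P2(v=0,ok=F), EMIT:-] out:P1(v=0); bubbles=2
Tick 6: [PARSE:-, VALIDATE:P3(v=15,ok=F), TRANSFORM:-, EMIT:P2(v=0,ok=F)] out:-; bubbles=2
Tick 7: [PARSE:-, VALIDATE:-, TRANSFORM:P3(v=0,ok=F), EMIT:-] out:P2(v=0); bubbles=3
Tick 8: [PARSE:P4(v=6,ok=F), VALIDATE:-, TRANSFORM:-, EMIT:P3(v=0,ok=F)] out:-; bubbles=2
Tick 9: [PARSE:-, VALIDATE:P4(v=6,ok=T), TRANSFORM:-, EMIT:-] out:P3(v=0); bubbles=3
Tick 10: [PARSE:-, VALIDATE:-, TRANSFORM:P4(v=12,ok=T), EMIT:-] out:-; bubbles=3
Tick 11: [PARSE:-, VALIDATE:-, TRANSFORM:-, EMIT:P4(v=12,ok=T)] out:-; bubbles=3
Tick 12: [PARSE:-, VALIDATE:-, TRANSFORM:-, EMIT:-] out:P4(v=12); bubbles=4
Total bubble-slots: 32

Answer: 32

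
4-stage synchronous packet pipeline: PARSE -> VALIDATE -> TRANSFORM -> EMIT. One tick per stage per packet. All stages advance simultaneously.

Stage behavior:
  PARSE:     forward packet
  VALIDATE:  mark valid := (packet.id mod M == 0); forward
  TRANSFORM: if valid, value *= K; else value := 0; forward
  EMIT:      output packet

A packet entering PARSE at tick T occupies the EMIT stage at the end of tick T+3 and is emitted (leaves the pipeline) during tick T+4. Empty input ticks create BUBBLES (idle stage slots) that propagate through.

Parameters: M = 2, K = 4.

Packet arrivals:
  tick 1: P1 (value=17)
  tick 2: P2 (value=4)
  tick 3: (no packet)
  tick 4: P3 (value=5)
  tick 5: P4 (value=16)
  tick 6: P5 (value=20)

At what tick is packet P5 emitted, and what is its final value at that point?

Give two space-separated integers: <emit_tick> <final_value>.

Tick 1: [PARSE:P1(v=17,ok=F), VALIDATE:-, TRANSFORM:-, EMIT:-] out:-; in:P1
Tick 2: [PARSE:P2(v=4,ok=F), VALIDATE:P1(v=17,ok=F), TRANSFORM:-, EMIT:-] out:-; in:P2
Tick 3: [PARSE:-, VALIDATE:P2(v=4,ok=T), TRANSFORM:P1(v=0,ok=F), EMIT:-] out:-; in:-
Tick 4: [PARSE:P3(v=5,ok=F), VALIDATE:-, TRANSFORM:P2(v=16,ok=T), EMIT:P1(v=0,ok=F)] out:-; in:P3
Tick 5: [PARSE:P4(v=16,ok=F), VALIDATE:P3(v=5,ok=F), TRANSFORM:-, EMIT:P2(v=16,ok=T)] out:P1(v=0); in:P4
Tick 6: [PARSE:P5(v=20,ok=F), VALIDATE:P4(v=16,ok=T), TRANSFORM:P3(v=0,ok=F), EMIT:-] out:P2(v=16); in:P5
Tick 7: [PARSE:-, VALIDATE:P5(v=20,ok=F), TRANSFORM:P4(v=64,ok=T), EMIT:P3(v=0,ok=F)] out:-; in:-
Tick 8: [PARSE:-, VALIDATE:-, TRANSFORM:P5(v=0,ok=F), EMIT:P4(v=64,ok=T)] out:P3(v=0); in:-
Tick 9: [PARSE:-, VALIDATE:-, TRANSFORM:-, EMIT:P5(v=0,ok=F)] out:P4(v=64); in:-
Tick 10: [PARSE:-, VALIDATE:-, TRANSFORM:-, EMIT:-] out:P5(v=0); in:-
P5: arrives tick 6, valid=False (id=5, id%2=1), emit tick 10, final value 0

Answer: 10 0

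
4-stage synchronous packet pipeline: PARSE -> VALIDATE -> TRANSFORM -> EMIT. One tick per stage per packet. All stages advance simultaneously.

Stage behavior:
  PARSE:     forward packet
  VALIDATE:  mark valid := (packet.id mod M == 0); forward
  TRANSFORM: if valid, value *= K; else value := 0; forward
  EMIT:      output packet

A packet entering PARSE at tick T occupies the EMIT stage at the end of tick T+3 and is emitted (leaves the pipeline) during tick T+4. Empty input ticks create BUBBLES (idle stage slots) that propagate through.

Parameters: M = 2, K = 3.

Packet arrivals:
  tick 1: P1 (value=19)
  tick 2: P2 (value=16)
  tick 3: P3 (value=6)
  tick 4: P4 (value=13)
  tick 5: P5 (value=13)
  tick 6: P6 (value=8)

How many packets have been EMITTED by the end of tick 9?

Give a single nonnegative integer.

Answer: 5

Derivation:
Tick 1: [PARSE:P1(v=19,ok=F), VALIDATE:-, TRANSFORM:-, EMIT:-] out:-; in:P1
Tick 2: [PARSE:P2(v=16,ok=F), VALIDATE:P1(v=19,ok=F), TRANSFORM:-, EMIT:-] out:-; in:P2
Tick 3: [PARSE:P3(v=6,ok=F), VALIDATE:P2(v=16,ok=T), TRANSFORM:P1(v=0,ok=F), EMIT:-] out:-; in:P3
Tick 4: [PARSE:P4(v=13,ok=F), VALIDATE:P3(v=6,ok=F), TRANSFORM:P2(v=48,ok=T), EMIT:P1(v=0,ok=F)] out:-; in:P4
Tick 5: [PARSE:P5(v=13,ok=F), VALIDATE:P4(v=13,ok=T), TRANSFORM:P3(v=0,ok=F), EMIT:P2(v=48,ok=T)] out:P1(v=0); in:P5
Tick 6: [PARSE:P6(v=8,ok=F), VALIDATE:P5(v=13,ok=F), TRANSFORM:P4(v=39,ok=T), EMIT:P3(v=0,ok=F)] out:P2(v=48); in:P6
Tick 7: [PARSE:-, VALIDATE:P6(v=8,ok=T), TRANSFORM:P5(v=0,ok=F), EMIT:P4(v=39,ok=T)] out:P3(v=0); in:-
Tick 8: [PARSE:-, VALIDATE:-, TRANSFORM:P6(v=24,ok=T), EMIT:P5(v=0,ok=F)] out:P4(v=39); in:-
Tick 9: [PARSE:-, VALIDATE:-, TRANSFORM:-, EMIT:P6(v=24,ok=T)] out:P5(v=0); in:-
Emitted by tick 9: ['P1', 'P2', 'P3', 'P4', 'P5']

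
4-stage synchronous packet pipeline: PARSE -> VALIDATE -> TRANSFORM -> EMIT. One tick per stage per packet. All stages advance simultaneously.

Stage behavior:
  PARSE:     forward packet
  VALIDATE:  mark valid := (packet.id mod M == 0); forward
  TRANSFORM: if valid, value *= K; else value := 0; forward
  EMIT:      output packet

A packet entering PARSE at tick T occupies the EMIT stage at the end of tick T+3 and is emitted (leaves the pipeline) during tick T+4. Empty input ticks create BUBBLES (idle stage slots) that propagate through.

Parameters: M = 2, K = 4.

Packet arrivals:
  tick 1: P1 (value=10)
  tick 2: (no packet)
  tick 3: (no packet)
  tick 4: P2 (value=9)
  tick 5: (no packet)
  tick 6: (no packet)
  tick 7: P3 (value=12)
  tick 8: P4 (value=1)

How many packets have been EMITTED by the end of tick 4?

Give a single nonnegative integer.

Answer: 0

Derivation:
Tick 1: [PARSE:P1(v=10,ok=F), VALIDATE:-, TRANSFORM:-, EMIT:-] out:-; in:P1
Tick 2: [PARSE:-, VALIDATE:P1(v=10,ok=F), TRANSFORM:-, EMIT:-] out:-; in:-
Tick 3: [PARSE:-, VALIDATE:-, TRANSFORM:P1(v=0,ok=F), EMIT:-] out:-; in:-
Tick 4: [PARSE:P2(v=9,ok=F), VALIDATE:-, TRANSFORM:-, EMIT:P1(v=0,ok=F)] out:-; in:P2
Emitted by tick 4: []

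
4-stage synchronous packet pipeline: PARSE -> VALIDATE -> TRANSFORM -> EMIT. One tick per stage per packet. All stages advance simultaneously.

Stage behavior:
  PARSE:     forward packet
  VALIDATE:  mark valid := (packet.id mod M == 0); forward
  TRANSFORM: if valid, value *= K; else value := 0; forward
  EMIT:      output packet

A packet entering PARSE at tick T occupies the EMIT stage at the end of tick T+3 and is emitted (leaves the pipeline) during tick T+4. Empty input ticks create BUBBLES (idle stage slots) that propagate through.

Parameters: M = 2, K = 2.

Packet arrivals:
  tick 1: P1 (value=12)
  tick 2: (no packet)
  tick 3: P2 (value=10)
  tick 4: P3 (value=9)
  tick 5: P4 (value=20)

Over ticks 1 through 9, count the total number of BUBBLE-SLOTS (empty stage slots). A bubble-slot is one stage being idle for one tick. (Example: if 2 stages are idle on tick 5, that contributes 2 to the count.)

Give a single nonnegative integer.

Tick 1: [PARSE:P1(v=12,ok=F), VALIDATE:-, TRANSFORM:-, EMIT:-] out:-; bubbles=3
Tick 2: [PARSE:-, VALIDATE:P1(v=12,ok=F), TRANSFORM:-, EMIT:-] out:-; bubbles=3
Tick 3: [PARSE:P2(v=10,ok=F), VALIDATE:-, TRANSFORM:P1(v=0,ok=F), EMIT:-] out:-; bubbles=2
Tick 4: [PARSE:P3(v=9,ok=F), VALIDATE:P2(v=10,ok=T), TRANSFORM:-, EMIT:P1(v=0,ok=F)] out:-; bubbles=1
Tick 5: [PARSE:P4(v=20,ok=F), VALIDATE:P3(v=9,ok=F), TRANSFORM:P2(v=20,ok=T), EMIT:-] out:P1(v=0); bubbles=1
Tick 6: [PARSE:-, VALIDATE:P4(v=20,ok=T), TRANSFORM:P3(v=0,ok=F), EMIT:P2(v=20,ok=T)] out:-; bubbles=1
Tick 7: [PARSE:-, VALIDATE:-, TRANSFORM:P4(v=40,ok=T), EMIT:P3(v=0,ok=F)] out:P2(v=20); bubbles=2
Tick 8: [PARSE:-, VALIDATE:-, TRANSFORM:-, EMIT:P4(v=40,ok=T)] out:P3(v=0); bubbles=3
Tick 9: [PARSE:-, VALIDATE:-, TRANSFORM:-, EMIT:-] out:P4(v=40); bubbles=4
Total bubble-slots: 20

Answer: 20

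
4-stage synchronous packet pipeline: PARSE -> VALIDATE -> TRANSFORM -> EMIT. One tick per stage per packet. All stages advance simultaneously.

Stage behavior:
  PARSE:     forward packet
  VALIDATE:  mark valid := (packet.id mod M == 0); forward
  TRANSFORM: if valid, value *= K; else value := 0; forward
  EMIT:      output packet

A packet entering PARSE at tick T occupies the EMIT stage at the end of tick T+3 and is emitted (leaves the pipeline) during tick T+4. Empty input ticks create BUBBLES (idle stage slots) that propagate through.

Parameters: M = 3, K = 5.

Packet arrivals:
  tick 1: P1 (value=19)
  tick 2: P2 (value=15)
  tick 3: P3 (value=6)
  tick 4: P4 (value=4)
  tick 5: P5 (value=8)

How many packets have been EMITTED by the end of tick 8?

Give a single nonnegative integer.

Answer: 4

Derivation:
Tick 1: [PARSE:P1(v=19,ok=F), VALIDATE:-, TRANSFORM:-, EMIT:-] out:-; in:P1
Tick 2: [PARSE:P2(v=15,ok=F), VALIDATE:P1(v=19,ok=F), TRANSFORM:-, EMIT:-] out:-; in:P2
Tick 3: [PARSE:P3(v=6,ok=F), VALIDATE:P2(v=15,ok=F), TRANSFORM:P1(v=0,ok=F), EMIT:-] out:-; in:P3
Tick 4: [PARSE:P4(v=4,ok=F), VALIDATE:P3(v=6,ok=T), TRANSFORM:P2(v=0,ok=F), EMIT:P1(v=0,ok=F)] out:-; in:P4
Tick 5: [PARSE:P5(v=8,ok=F), VALIDATE:P4(v=4,ok=F), TRANSFORM:P3(v=30,ok=T), EMIT:P2(v=0,ok=F)] out:P1(v=0); in:P5
Tick 6: [PARSE:-, VALIDATE:P5(v=8,ok=F), TRANSFORM:P4(v=0,ok=F), EMIT:P3(v=30,ok=T)] out:P2(v=0); in:-
Tick 7: [PARSE:-, VALIDATE:-, TRANSFORM:P5(v=0,ok=F), EMIT:P4(v=0,ok=F)] out:P3(v=30); in:-
Tick 8: [PARSE:-, VALIDATE:-, TRANSFORM:-, EMIT:P5(v=0,ok=F)] out:P4(v=0); in:-
Emitted by tick 8: ['P1', 'P2', 'P3', 'P4']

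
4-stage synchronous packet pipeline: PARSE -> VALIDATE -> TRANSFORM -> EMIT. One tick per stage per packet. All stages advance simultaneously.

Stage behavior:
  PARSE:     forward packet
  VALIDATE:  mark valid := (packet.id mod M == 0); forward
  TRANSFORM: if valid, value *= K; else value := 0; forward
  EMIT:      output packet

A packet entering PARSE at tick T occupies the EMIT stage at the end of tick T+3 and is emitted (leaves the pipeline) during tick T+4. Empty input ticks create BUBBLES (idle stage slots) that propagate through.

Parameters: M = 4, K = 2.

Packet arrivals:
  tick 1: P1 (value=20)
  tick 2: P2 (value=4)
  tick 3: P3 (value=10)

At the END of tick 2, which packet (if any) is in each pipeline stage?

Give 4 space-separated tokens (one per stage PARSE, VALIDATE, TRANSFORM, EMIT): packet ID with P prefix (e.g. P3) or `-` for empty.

Tick 1: [PARSE:P1(v=20,ok=F), VALIDATE:-, TRANSFORM:-, EMIT:-] out:-; in:P1
Tick 2: [PARSE:P2(v=4,ok=F), VALIDATE:P1(v=20,ok=F), TRANSFORM:-, EMIT:-] out:-; in:P2
At end of tick 2: ['P2', 'P1', '-', '-']

Answer: P2 P1 - -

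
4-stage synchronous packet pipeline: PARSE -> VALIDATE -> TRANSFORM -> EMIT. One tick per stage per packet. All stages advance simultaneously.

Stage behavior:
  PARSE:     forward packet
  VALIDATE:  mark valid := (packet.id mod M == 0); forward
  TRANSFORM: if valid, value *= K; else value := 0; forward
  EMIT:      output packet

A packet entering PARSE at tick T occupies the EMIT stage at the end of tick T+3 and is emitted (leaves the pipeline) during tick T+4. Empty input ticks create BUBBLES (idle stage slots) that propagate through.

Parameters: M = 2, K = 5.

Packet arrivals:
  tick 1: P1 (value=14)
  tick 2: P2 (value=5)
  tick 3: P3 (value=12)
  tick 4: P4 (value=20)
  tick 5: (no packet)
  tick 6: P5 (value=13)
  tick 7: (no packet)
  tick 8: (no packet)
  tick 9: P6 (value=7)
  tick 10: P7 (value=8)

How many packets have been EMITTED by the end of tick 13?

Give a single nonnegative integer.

Tick 1: [PARSE:P1(v=14,ok=F), VALIDATE:-, TRANSFORM:-, EMIT:-] out:-; in:P1
Tick 2: [PARSE:P2(v=5,ok=F), VALIDATE:P1(v=14,ok=F), TRANSFORM:-, EMIT:-] out:-; in:P2
Tick 3: [PARSE:P3(v=12,ok=F), VALIDATE:P2(v=5,ok=T), TRANSFORM:P1(v=0,ok=F), EMIT:-] out:-; in:P3
Tick 4: [PARSE:P4(v=20,ok=F), VALIDATE:P3(v=12,ok=F), TRANSFORM:P2(v=25,ok=T), EMIT:P1(v=0,ok=F)] out:-; in:P4
Tick 5: [PARSE:-, VALIDATE:P4(v=20,ok=T), TRANSFORM:P3(v=0,ok=F), EMIT:P2(v=25,ok=T)] out:P1(v=0); in:-
Tick 6: [PARSE:P5(v=13,ok=F), VALIDATE:-, TRANSFORM:P4(v=100,ok=T), EMIT:P3(v=0,ok=F)] out:P2(v=25); in:P5
Tick 7: [PARSE:-, VALIDATE:P5(v=13,ok=F), TRANSFORM:-, EMIT:P4(v=100,ok=T)] out:P3(v=0); in:-
Tick 8: [PARSE:-, VALIDATE:-, TRANSFORM:P5(v=0,ok=F), EMIT:-] out:P4(v=100); in:-
Tick 9: [PARSE:P6(v=7,ok=F), VALIDATE:-, TRANSFORM:-, EMIT:P5(v=0,ok=F)] out:-; in:P6
Tick 10: [PARSE:P7(v=8,ok=F), VALIDATE:P6(v=7,ok=T), TRANSFORM:-, EMIT:-] out:P5(v=0); in:P7
Tick 11: [PARSE:-, VALIDATE:P7(v=8,ok=F), TRANSFORM:P6(v=35,ok=T), EMIT:-] out:-; in:-
Tick 12: [PARSE:-, VALIDATE:-, TRANSFORM:P7(v=0,ok=F), EMIT:P6(v=35,ok=T)] out:-; in:-
Tick 13: [PARSE:-, VALIDATE:-, TRANSFORM:-, EMIT:P7(v=0,ok=F)] out:P6(v=35); in:-
Emitted by tick 13: ['P1', 'P2', 'P3', 'P4', 'P5', 'P6']

Answer: 6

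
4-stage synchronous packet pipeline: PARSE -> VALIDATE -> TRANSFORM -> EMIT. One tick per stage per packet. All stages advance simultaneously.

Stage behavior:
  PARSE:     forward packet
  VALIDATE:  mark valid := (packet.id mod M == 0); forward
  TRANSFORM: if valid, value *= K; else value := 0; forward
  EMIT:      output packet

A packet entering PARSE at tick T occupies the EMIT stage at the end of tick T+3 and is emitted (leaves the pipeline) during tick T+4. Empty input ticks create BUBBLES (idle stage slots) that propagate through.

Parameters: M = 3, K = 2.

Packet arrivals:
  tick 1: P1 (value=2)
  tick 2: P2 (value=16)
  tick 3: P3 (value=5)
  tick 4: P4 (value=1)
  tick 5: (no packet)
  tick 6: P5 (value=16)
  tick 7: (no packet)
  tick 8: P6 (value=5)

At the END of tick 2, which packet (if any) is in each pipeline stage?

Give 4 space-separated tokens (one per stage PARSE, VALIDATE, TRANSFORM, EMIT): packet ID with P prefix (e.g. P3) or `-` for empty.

Answer: P2 P1 - -

Derivation:
Tick 1: [PARSE:P1(v=2,ok=F), VALIDATE:-, TRANSFORM:-, EMIT:-] out:-; in:P1
Tick 2: [PARSE:P2(v=16,ok=F), VALIDATE:P1(v=2,ok=F), TRANSFORM:-, EMIT:-] out:-; in:P2
At end of tick 2: ['P2', 'P1', '-', '-']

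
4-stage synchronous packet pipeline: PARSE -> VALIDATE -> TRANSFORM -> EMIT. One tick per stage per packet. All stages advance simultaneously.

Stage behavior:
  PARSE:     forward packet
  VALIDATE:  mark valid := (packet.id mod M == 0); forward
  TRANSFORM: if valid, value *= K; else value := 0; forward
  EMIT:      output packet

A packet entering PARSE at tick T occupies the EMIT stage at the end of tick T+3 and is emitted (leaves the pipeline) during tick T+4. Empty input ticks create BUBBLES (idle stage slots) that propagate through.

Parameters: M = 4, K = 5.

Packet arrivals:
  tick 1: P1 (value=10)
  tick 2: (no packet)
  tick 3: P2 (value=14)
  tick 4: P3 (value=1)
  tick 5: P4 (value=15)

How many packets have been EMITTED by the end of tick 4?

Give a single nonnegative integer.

Answer: 0

Derivation:
Tick 1: [PARSE:P1(v=10,ok=F), VALIDATE:-, TRANSFORM:-, EMIT:-] out:-; in:P1
Tick 2: [PARSE:-, VALIDATE:P1(v=10,ok=F), TRANSFORM:-, EMIT:-] out:-; in:-
Tick 3: [PARSE:P2(v=14,ok=F), VALIDATE:-, TRANSFORM:P1(v=0,ok=F), EMIT:-] out:-; in:P2
Tick 4: [PARSE:P3(v=1,ok=F), VALIDATE:P2(v=14,ok=F), TRANSFORM:-, EMIT:P1(v=0,ok=F)] out:-; in:P3
Emitted by tick 4: []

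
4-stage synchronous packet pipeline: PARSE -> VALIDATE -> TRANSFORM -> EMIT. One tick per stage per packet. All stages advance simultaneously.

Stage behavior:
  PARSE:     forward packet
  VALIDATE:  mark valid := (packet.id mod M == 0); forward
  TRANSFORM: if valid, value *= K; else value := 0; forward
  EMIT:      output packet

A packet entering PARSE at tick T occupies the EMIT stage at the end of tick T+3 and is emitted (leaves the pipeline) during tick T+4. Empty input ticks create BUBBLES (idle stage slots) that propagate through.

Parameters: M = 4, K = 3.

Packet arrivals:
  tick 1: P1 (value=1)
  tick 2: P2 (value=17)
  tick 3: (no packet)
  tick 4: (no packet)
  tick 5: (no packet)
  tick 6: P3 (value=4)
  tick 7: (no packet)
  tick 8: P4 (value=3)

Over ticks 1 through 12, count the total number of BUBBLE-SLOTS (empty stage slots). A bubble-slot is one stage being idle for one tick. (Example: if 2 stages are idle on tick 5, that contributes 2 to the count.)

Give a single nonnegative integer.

Answer: 32

Derivation:
Tick 1: [PARSE:P1(v=1,ok=F), VALIDATE:-, TRANSFORM:-, EMIT:-] out:-; bubbles=3
Tick 2: [PARSE:P2(v=17,ok=F), VALIDATE:P1(v=1,ok=F), TRANSFORM:-, EMIT:-] out:-; bubbles=2
Tick 3: [PARSE:-, VALIDATE:P2(v=17,ok=F), TRANSFORM:P1(v=0,ok=F), EMIT:-] out:-; bubbles=2
Tick 4: [PARSE:-, VALIDATE:-, TRANSFORM:P2(v=0,ok=F), EMIT:P1(v=0,ok=F)] out:-; bubbles=2
Tick 5: [PARSE:-, VALIDATE:-, TRANSFORM:-, EMIT:P2(v=0,ok=F)] out:P1(v=0); bubbles=3
Tick 6: [PARSE:P3(v=4,ok=F), VALIDATE:-, TRANSFORM:-, EMIT:-] out:P2(v=0); bubbles=3
Tick 7: [PARSE:-, VALIDATE:P3(v=4,ok=F), TRANSFORM:-, EMIT:-] out:-; bubbles=3
Tick 8: [PARSE:P4(v=3,ok=F), VALIDATE:-, TRANSFORM:P3(v=0,ok=F), EMIT:-] out:-; bubbles=2
Tick 9: [PARSE:-, VALIDATE:P4(v=3,ok=T), TRANSFORM:-, EMIT:P3(v=0,ok=F)] out:-; bubbles=2
Tick 10: [PARSE:-, VALIDATE:-, TRANSFORM:P4(v=9,ok=T), EMIT:-] out:P3(v=0); bubbles=3
Tick 11: [PARSE:-, VALIDATE:-, TRANSFORM:-, EMIT:P4(v=9,ok=T)] out:-; bubbles=3
Tick 12: [PARSE:-, VALIDATE:-, TRANSFORM:-, EMIT:-] out:P4(v=9); bubbles=4
Total bubble-slots: 32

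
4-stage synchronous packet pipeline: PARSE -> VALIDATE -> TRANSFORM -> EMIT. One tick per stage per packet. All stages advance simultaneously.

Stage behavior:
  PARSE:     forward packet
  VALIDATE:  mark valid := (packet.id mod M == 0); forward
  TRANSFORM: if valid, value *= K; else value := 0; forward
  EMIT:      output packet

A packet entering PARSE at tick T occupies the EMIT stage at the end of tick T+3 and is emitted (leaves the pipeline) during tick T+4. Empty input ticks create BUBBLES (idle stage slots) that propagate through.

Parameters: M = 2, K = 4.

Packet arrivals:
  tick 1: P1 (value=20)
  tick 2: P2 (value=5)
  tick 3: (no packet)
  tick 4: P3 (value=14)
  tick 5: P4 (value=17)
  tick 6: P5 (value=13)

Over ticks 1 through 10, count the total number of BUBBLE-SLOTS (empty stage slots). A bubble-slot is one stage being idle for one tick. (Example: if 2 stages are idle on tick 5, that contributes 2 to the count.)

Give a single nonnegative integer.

Tick 1: [PARSE:P1(v=20,ok=F), VALIDATE:-, TRANSFORM:-, EMIT:-] out:-; bubbles=3
Tick 2: [PARSE:P2(v=5,ok=F), VALIDATE:P1(v=20,ok=F), TRANSFORM:-, EMIT:-] out:-; bubbles=2
Tick 3: [PARSE:-, VALIDATE:P2(v=5,ok=T), TRANSFORM:P1(v=0,ok=F), EMIT:-] out:-; bubbles=2
Tick 4: [PARSE:P3(v=14,ok=F), VALIDATE:-, TRANSFORM:P2(v=20,ok=T), EMIT:P1(v=0,ok=F)] out:-; bubbles=1
Tick 5: [PARSE:P4(v=17,ok=F), VALIDATE:P3(v=14,ok=F), TRANSFORM:-, EMIT:P2(v=20,ok=T)] out:P1(v=0); bubbles=1
Tick 6: [PARSE:P5(v=13,ok=F), VALIDATE:P4(v=17,ok=T), TRANSFORM:P3(v=0,ok=F), EMIT:-] out:P2(v=20); bubbles=1
Tick 7: [PARSE:-, VALIDATE:P5(v=13,ok=F), TRANSFORM:P4(v=68,ok=T), EMIT:P3(v=0,ok=F)] out:-; bubbles=1
Tick 8: [PARSE:-, VALIDATE:-, TRANSFORM:P5(v=0,ok=F), EMIT:P4(v=68,ok=T)] out:P3(v=0); bubbles=2
Tick 9: [PARSE:-, VALIDATE:-, TRANSFORM:-, EMIT:P5(v=0,ok=F)] out:P4(v=68); bubbles=3
Tick 10: [PARSE:-, VALIDATE:-, TRANSFORM:-, EMIT:-] out:P5(v=0); bubbles=4
Total bubble-slots: 20

Answer: 20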